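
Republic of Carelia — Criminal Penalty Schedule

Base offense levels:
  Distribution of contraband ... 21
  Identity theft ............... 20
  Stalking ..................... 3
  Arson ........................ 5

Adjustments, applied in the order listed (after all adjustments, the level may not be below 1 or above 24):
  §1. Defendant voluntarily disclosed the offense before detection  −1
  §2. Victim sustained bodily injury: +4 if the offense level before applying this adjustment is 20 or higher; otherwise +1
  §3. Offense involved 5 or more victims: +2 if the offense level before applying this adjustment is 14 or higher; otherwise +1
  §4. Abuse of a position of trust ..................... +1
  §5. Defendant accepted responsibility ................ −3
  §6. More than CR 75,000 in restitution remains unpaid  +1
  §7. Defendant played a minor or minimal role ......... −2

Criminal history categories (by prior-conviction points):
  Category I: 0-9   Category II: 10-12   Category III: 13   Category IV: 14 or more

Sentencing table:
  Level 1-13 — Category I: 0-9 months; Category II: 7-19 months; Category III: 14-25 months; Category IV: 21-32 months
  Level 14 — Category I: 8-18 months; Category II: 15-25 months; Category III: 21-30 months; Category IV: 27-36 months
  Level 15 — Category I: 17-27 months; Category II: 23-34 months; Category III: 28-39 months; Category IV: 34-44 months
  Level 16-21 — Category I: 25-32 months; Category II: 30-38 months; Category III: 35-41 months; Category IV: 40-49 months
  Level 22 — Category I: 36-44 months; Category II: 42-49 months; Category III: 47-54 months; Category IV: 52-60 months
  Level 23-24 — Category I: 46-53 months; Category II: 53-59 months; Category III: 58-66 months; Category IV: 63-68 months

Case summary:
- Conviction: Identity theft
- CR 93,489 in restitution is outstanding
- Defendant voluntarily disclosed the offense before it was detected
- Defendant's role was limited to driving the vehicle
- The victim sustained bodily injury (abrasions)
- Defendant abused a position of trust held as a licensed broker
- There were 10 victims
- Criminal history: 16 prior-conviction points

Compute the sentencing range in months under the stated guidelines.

52-60 months

Base offense level for identity theft: 20.
§1 applies: 20 − 1 = 19.
§2 applies (level before this adjustment is 19 < 20, so +1): 19 + 1 = 20.
§3 applies (level before this adjustment is 20 ≥ 14, so +2): 20 + 2 = 22.
§4 applies: 22 + 1 = 23.
§5 does not apply.
§6 applies: 23 + 1 = 24.
§7 applies: 24 − 2 = 22.
Final offense level: 22.
Criminal history: 16 prior points → Category IV (14+).
Level 22 falls in the 22 band.
Grid: Level 22 × Category IV = 52-60 months.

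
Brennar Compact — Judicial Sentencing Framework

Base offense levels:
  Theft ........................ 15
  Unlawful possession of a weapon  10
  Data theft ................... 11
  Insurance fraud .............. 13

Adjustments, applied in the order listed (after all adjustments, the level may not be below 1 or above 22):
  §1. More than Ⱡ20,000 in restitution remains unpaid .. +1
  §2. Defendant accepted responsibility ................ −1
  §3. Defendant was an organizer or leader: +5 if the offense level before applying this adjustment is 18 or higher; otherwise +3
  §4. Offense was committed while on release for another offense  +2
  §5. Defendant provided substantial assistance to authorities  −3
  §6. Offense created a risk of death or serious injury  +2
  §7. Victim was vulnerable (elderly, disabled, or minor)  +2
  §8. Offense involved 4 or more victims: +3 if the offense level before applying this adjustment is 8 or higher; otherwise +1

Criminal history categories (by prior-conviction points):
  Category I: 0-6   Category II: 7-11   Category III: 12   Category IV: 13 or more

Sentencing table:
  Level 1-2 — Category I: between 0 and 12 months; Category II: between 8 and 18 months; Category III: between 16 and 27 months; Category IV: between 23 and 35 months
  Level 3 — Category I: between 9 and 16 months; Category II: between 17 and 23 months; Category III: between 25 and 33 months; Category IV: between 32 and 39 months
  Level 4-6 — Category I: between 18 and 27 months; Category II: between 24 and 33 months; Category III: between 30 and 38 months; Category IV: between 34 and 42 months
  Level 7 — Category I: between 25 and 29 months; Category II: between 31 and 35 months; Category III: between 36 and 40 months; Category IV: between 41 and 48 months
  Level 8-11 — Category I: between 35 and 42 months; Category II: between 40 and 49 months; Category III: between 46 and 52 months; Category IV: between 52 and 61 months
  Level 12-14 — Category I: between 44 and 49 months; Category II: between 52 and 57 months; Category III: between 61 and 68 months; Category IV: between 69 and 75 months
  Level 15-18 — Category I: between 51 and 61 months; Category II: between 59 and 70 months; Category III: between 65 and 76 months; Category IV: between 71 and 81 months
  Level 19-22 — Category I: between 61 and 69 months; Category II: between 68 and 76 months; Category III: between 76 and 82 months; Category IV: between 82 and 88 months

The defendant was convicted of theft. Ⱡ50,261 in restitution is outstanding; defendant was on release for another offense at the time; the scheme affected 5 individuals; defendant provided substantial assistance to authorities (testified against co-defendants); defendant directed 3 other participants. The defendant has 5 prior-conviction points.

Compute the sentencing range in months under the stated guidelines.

Base offense level for theft: 15.
§1 applies: 15 + 1 = 16.
§3 applies (level before this adjustment is 16 < 18, so +3): 16 + 3 = 19.
§4 applies: 19 + 2 = 21.
§5 applies: 21 − 3 = 18.
§8 applies (level before this adjustment is 18 ≥ 8, so +3): 18 + 3 = 21.
Final offense level: 21.
Criminal history: 5 prior points → Category I (0-6).
Level 21 falls in the 19-22 band.
Grid: Level 19-22 × Category I = 61-69 months.

61-69 months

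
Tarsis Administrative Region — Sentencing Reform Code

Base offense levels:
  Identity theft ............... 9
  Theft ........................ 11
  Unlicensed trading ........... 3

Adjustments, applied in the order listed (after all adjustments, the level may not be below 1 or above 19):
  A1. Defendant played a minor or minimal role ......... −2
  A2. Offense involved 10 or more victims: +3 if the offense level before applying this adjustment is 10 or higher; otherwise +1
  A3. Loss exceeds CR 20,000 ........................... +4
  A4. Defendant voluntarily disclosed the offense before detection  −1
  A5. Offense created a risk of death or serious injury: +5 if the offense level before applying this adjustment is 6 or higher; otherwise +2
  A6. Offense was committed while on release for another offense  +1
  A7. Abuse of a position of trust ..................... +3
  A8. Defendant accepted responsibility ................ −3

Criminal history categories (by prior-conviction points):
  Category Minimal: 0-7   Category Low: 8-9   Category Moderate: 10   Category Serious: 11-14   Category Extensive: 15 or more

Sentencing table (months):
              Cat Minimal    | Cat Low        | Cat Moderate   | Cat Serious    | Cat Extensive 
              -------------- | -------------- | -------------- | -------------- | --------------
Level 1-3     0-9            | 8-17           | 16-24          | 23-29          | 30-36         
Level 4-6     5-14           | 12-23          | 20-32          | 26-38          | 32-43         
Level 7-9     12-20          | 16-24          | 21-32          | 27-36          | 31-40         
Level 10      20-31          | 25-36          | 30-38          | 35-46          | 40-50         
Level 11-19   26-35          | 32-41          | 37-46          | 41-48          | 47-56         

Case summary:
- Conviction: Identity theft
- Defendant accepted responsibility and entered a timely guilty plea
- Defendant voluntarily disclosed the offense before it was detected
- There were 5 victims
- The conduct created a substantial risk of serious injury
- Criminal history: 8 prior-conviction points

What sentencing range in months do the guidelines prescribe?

Base offense level for identity theft: 9.
A2 does not apply.
A3 does not apply.
A4 applies: 9 − 1 = 8.
A5 applies (level before this adjustment is 8 ≥ 6, so +5): 8 + 5 = 13.
A6 does not apply.
A7 does not apply.
A8 applies: 13 − 3 = 10.
Final offense level: 10.
Criminal history: 8 prior points → Category Low (8-9).
Level 10 falls in the 10 band.
Grid: Level 10 × Category Low = 25-36 months.

25-36 months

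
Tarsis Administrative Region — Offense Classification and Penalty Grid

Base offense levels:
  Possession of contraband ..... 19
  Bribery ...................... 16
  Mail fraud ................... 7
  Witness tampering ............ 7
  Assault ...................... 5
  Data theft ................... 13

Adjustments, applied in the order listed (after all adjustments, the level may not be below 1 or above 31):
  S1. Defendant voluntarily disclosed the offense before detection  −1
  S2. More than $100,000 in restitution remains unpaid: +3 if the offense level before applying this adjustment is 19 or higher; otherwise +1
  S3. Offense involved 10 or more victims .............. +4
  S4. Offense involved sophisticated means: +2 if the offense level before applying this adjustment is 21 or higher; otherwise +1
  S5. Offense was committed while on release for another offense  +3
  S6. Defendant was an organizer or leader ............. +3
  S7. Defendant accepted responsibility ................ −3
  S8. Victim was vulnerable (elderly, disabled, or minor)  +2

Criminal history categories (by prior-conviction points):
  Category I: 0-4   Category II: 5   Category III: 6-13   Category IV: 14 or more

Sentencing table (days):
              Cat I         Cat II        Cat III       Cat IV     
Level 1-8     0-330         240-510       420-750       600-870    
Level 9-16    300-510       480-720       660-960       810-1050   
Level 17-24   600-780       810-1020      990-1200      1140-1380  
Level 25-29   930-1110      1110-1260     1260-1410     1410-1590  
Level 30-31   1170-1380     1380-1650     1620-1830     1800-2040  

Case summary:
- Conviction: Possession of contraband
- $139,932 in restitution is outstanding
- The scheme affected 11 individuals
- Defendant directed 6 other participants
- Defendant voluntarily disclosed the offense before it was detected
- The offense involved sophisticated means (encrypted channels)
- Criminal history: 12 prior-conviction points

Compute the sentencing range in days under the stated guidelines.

Base offense level for possession of contraband: 19.
S1 applies: 19 − 1 = 18.
S2 applies (level before this adjustment is 18 < 19, so +1): 18 + 1 = 19.
S3 applies: 19 + 4 = 23.
S4 applies (level before this adjustment is 23 ≥ 21, so +2): 23 + 2 = 25.
S5 does not apply.
S6 applies: 25 + 3 = 28.
Final offense level: 28.
Criminal history: 12 prior points → Category III (6-13).
Level 28 falls in the 25-29 band.
Grid: Level 25-29 × Category III = 1260-1410 days.

1260-1410 days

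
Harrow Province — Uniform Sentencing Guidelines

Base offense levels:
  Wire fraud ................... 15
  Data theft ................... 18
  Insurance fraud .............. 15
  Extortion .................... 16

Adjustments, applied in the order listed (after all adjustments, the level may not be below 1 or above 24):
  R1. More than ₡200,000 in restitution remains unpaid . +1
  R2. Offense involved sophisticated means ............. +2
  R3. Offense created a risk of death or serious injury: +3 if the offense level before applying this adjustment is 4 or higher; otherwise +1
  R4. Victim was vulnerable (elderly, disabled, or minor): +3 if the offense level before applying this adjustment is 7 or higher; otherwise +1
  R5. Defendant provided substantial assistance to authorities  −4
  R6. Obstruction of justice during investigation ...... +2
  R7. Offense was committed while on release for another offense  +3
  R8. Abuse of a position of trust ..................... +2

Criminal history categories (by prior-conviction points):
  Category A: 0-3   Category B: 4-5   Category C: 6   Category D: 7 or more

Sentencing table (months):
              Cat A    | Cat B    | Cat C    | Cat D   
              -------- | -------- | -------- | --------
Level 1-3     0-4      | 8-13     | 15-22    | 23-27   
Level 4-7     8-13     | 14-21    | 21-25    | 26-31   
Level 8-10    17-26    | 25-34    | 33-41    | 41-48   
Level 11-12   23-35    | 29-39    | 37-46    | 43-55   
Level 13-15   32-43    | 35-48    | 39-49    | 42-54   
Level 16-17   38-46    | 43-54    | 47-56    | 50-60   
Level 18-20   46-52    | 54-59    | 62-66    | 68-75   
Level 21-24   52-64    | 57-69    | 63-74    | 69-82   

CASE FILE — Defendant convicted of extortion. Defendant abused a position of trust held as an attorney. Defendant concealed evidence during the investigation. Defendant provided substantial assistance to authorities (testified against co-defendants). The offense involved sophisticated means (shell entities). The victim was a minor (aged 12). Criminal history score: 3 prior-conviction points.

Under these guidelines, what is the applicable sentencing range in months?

Base offense level for extortion: 16.
R1 does not apply.
R2 applies: 16 + 2 = 18.
R4 applies (level before this adjustment is 18 ≥ 7, so +3): 18 + 3 = 21.
R5 applies: 21 − 4 = 17.
R6 applies: 17 + 2 = 19.
R8 applies: 19 + 2 = 21.
Final offense level: 21.
Criminal history: 3 prior points → Category A (0-3).
Level 21 falls in the 21-24 band.
Grid: Level 21-24 × Category A = 52-64 months.

52-64 months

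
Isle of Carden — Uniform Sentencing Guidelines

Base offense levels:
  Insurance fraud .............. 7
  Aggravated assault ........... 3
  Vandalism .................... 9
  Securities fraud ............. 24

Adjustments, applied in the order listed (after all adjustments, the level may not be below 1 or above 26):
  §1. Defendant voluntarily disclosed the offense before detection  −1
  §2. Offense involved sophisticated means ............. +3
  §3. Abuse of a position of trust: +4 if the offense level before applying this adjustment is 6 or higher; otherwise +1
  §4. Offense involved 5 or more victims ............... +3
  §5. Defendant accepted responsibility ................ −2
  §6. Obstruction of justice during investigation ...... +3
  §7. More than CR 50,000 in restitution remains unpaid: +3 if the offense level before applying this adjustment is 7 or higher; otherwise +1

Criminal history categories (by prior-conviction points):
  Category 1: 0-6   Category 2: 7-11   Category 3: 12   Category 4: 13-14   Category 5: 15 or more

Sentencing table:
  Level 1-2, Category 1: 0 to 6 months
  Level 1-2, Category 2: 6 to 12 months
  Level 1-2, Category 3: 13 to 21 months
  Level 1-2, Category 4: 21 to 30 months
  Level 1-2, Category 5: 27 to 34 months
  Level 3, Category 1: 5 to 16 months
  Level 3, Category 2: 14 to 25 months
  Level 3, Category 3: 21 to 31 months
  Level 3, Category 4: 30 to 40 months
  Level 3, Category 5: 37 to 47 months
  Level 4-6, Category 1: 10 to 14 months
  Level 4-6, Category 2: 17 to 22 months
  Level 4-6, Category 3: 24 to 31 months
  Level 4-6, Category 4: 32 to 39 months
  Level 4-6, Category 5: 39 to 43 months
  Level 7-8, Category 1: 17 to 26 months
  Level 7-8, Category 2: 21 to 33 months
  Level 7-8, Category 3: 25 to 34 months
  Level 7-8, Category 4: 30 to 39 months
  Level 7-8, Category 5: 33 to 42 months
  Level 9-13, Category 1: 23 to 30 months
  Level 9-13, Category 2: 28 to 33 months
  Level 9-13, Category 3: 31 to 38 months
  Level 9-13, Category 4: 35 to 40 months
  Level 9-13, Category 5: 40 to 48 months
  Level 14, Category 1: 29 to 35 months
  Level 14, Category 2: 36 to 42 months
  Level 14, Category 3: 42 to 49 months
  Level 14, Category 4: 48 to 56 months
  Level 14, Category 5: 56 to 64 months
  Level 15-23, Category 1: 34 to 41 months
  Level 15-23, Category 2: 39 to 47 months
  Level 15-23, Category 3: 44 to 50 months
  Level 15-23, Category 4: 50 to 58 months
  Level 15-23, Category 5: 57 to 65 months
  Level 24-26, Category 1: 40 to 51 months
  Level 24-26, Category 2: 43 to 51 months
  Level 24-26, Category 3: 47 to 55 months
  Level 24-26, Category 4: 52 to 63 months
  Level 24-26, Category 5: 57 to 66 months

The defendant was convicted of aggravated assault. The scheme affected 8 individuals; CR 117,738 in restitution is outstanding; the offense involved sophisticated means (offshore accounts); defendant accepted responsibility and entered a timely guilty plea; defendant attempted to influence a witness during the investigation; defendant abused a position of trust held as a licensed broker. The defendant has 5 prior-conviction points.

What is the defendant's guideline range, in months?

Base offense level for aggravated assault: 3.
§1 does not apply.
§2 applies: 3 + 3 = 6.
§3 applies (level before this adjustment is 6 ≥ 6, so +4): 6 + 4 = 10.
§4 applies: 10 + 3 = 13.
§5 applies: 13 − 2 = 11.
§6 applies: 11 + 3 = 14.
§7 applies (level before this adjustment is 14 ≥ 7, so +3): 14 + 3 = 17.
Final offense level: 17.
Criminal history: 5 prior points → Category 1 (0-6).
Level 17 falls in the 15-23 band.
Grid: Level 15-23 × Category 1 = 34-41 months.

34-41 months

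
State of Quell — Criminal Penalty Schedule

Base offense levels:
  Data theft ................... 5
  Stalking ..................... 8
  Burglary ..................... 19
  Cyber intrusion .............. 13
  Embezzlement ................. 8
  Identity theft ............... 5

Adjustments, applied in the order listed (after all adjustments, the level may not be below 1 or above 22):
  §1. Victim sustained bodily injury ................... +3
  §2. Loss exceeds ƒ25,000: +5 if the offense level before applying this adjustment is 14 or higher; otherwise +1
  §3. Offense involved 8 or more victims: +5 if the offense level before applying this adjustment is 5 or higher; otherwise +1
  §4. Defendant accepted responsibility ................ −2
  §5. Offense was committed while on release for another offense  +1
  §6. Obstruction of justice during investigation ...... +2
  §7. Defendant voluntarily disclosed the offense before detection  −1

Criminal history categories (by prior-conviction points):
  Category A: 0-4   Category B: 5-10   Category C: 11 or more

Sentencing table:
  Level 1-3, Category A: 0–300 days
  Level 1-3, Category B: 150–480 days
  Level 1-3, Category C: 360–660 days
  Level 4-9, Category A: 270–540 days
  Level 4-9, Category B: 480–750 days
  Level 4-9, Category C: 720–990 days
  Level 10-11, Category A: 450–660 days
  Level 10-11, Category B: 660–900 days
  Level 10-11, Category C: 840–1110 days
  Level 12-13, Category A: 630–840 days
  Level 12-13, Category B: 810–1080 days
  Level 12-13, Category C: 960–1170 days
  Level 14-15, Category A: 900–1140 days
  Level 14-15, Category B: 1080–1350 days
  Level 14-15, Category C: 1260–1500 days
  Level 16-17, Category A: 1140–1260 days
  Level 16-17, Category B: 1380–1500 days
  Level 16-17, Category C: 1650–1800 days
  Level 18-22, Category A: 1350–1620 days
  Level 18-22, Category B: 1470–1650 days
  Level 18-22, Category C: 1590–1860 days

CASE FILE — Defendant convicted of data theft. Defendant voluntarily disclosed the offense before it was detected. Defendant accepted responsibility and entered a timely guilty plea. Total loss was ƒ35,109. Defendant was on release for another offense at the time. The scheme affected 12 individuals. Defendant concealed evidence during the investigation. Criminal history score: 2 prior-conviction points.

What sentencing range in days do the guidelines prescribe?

Base offense level for data theft: 5.
§1 does not apply.
§2 applies (level before this adjustment is 5 < 14, so +1): 5 + 1 = 6.
§3 applies (level before this adjustment is 6 ≥ 5, so +5): 6 + 5 = 11.
§4 applies: 11 − 2 = 9.
§5 applies: 9 + 1 = 10.
§6 applies: 10 + 2 = 12.
§7 applies: 12 − 1 = 11.
Final offense level: 11.
Criminal history: 2 prior points → Category A (0-4).
Level 11 falls in the 10-11 band.
Grid: Level 10-11 × Category A = 450-660 days.

450-660 days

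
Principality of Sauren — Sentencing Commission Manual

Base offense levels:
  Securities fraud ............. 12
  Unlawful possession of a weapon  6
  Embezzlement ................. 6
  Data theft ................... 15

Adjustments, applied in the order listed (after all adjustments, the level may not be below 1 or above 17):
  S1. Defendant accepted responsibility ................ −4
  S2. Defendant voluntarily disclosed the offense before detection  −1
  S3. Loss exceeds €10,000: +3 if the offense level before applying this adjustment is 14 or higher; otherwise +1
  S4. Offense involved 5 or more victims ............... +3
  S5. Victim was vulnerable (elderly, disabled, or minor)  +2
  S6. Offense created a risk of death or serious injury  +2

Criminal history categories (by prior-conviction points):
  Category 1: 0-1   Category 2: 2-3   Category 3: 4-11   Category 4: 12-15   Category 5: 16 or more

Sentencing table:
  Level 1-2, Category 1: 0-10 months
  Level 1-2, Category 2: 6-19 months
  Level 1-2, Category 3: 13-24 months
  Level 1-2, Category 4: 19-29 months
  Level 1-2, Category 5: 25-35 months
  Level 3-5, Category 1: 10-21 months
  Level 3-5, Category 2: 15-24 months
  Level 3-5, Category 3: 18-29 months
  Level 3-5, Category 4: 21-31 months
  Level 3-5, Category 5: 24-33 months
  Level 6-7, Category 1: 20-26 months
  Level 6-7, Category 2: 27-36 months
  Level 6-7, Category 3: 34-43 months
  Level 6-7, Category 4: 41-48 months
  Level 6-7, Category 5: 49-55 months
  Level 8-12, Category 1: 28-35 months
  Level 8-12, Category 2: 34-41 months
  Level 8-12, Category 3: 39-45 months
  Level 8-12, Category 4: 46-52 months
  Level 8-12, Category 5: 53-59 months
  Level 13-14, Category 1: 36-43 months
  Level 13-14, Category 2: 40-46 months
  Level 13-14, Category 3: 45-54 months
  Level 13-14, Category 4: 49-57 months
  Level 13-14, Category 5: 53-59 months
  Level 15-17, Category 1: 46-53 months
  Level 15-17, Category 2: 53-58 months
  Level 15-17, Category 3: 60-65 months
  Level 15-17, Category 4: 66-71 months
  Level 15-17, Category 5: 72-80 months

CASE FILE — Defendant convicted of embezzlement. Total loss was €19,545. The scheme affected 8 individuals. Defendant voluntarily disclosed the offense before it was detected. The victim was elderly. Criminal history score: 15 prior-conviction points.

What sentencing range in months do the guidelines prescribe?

Base offense level for embezzlement: 6.
S1 does not apply.
S2 applies: 6 − 1 = 5.
S3 applies (level before this adjustment is 5 < 14, so +1): 5 + 1 = 6.
S4 applies: 6 + 3 = 9.
S5 applies: 9 + 2 = 11.
Final offense level: 11.
Criminal history: 15 prior points → Category 4 (12-15).
Level 11 falls in the 8-12 band.
Grid: Level 8-12 × Category 4 = 46-52 months.

46-52 months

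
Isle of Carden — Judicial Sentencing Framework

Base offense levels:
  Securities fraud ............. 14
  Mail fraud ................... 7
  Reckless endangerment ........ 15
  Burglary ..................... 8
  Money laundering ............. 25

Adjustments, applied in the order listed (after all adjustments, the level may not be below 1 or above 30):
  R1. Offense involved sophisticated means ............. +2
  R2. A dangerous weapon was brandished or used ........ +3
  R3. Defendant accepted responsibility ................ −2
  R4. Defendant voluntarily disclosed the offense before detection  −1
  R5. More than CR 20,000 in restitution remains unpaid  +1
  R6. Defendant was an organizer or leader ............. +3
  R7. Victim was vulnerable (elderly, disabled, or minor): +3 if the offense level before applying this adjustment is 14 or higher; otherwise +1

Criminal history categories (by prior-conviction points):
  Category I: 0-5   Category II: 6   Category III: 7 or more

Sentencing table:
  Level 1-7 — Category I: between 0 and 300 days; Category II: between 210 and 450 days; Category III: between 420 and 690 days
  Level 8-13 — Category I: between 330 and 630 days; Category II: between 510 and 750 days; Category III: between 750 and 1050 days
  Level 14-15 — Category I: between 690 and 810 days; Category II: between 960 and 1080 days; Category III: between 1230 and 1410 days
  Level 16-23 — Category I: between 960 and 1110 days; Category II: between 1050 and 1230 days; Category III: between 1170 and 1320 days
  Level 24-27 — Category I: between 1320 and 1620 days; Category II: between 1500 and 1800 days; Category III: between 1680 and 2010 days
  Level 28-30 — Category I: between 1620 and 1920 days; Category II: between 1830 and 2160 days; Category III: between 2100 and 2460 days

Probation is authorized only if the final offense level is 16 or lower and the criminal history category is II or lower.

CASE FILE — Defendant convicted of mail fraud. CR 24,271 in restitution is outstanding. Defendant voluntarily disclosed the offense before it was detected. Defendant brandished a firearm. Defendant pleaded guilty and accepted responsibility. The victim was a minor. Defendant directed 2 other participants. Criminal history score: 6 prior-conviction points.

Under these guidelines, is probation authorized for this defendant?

Base offense level for mail fraud: 7.
R2 applies: 7 + 3 = 10.
R3 applies: 10 − 2 = 8.
R4 applies: 8 − 1 = 7.
R5 applies: 7 + 1 = 8.
R6 applies: 8 + 3 = 11.
R7 applies (level before this adjustment is 11 < 14, so +1): 11 + 1 = 12.
Final offense level: 12.
Criminal history: 6 prior points → Category II (6).
Level 12 falls in the 8-13 band.
Grid: Level 8-13 × Category II = 510-750 days.
Probation check: level 12 ≤ 16 and category II ≤ II → eligible.

Yes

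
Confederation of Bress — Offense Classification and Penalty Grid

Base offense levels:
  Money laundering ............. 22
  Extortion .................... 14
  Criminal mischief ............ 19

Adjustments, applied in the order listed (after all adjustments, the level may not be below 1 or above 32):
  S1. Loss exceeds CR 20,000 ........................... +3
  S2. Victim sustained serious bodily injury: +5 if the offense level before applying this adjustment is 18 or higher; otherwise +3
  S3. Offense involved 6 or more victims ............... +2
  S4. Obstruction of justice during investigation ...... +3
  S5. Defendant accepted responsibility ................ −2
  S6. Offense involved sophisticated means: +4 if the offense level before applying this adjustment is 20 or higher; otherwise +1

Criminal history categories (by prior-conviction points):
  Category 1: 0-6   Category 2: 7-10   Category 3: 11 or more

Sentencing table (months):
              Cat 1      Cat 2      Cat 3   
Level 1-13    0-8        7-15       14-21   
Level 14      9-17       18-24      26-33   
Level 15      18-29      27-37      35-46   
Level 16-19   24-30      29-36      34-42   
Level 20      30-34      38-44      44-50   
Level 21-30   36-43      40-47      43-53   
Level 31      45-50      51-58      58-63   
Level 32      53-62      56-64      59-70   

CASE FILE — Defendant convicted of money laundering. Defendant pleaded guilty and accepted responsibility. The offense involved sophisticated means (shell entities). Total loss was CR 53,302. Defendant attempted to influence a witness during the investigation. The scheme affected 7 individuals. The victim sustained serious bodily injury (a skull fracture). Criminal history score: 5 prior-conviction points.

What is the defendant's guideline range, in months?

Base offense level for money laundering: 22.
S1 applies: 22 + 3 = 25.
S2 applies (level before this adjustment is 25 ≥ 18, so +5): 25 + 5 = 30.
S3 applies: 30 + 2 = 32.
S4 applies: 32 + 3 = 35.
S5 applies: 35 − 2 = 33.
S6 applies (level before this adjustment is 33 ≥ 20, so +4): 33 + 4 = 37.
Level 37 exceeds the maximum of 32; capped at 32.
Final offense level: 32.
Criminal history: 5 prior points → Category 1 (0-6).
Level 32 falls in the 32 band.
Grid: Level 32 × Category 1 = 53-62 months.

53-62 months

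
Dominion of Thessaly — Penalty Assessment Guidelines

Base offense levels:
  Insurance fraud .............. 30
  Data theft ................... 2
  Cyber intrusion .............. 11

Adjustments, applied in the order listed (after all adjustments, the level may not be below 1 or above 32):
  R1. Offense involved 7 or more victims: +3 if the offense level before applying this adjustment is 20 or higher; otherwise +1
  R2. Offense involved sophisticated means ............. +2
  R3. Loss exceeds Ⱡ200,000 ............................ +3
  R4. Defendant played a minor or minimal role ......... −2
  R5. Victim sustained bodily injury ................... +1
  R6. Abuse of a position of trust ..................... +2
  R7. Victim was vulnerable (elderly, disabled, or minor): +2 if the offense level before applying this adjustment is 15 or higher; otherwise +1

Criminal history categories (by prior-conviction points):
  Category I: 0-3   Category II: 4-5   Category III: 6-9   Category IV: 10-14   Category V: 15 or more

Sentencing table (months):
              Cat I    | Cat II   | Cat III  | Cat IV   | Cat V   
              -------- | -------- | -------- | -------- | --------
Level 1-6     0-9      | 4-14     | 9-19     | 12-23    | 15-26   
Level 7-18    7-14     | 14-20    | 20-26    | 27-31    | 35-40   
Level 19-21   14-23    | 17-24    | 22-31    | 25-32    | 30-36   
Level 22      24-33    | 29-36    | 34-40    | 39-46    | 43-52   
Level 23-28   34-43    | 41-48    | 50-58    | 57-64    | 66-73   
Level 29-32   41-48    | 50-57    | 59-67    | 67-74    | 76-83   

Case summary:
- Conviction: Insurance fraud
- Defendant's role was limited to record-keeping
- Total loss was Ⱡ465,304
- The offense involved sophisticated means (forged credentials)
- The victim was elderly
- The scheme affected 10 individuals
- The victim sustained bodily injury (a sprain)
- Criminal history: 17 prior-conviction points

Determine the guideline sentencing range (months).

Base offense level for insurance fraud: 30.
R1 applies (level before this adjustment is 30 ≥ 20, so +3): 30 + 3 = 33.
R2 applies: 33 + 2 = 35.
R3 applies: 35 + 3 = 38.
R4 applies: 38 − 2 = 36.
R5 applies: 36 + 1 = 37.
R6 does not apply.
R7 applies (level before this adjustment is 37 ≥ 15, so +2): 37 + 2 = 39.
Level 39 exceeds the maximum of 32; capped at 32.
Final offense level: 32.
Criminal history: 17 prior points → Category V (15+).
Level 32 falls in the 29-32 band.
Grid: Level 29-32 × Category V = 76-83 months.

76-83 months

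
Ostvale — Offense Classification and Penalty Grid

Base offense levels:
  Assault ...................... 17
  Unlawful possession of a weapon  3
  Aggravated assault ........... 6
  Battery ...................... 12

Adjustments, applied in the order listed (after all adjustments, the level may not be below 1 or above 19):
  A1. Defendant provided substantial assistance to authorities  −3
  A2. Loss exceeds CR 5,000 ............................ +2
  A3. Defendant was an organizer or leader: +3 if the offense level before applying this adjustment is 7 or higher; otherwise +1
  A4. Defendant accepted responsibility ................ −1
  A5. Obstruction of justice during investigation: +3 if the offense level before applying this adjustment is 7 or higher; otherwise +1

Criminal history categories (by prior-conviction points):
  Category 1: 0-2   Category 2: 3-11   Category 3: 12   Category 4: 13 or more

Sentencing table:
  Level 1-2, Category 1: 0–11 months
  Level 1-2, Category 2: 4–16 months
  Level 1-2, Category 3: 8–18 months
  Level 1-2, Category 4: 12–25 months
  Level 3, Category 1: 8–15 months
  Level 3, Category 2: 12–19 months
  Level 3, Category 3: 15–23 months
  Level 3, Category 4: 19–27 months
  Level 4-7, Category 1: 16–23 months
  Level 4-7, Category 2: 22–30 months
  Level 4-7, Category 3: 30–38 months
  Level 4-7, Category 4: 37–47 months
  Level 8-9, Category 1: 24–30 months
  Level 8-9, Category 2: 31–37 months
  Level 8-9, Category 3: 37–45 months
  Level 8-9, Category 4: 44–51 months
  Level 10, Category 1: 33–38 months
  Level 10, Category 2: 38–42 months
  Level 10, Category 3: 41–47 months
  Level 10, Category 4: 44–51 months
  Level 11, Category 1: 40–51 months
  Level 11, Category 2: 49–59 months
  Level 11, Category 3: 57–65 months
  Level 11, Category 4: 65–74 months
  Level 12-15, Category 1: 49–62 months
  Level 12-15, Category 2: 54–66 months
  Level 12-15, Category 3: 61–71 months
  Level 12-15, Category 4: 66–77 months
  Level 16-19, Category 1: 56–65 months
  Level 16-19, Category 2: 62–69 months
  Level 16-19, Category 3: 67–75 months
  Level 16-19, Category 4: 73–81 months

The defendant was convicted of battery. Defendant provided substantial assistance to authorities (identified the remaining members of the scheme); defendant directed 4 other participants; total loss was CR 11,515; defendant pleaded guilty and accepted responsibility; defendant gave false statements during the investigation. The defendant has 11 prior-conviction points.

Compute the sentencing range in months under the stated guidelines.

62-69 months

Base offense level for battery: 12.
A1 applies: 12 − 3 = 9.
A2 applies: 9 + 2 = 11.
A3 applies (level before this adjustment is 11 ≥ 7, so +3): 11 + 3 = 14.
A4 applies: 14 − 1 = 13.
A5 applies (level before this adjustment is 13 ≥ 7, so +3): 13 + 3 = 16.
Final offense level: 16.
Criminal history: 11 prior points → Category 2 (3-11).
Level 16 falls in the 16-19 band.
Grid: Level 16-19 × Category 2 = 62-69 months.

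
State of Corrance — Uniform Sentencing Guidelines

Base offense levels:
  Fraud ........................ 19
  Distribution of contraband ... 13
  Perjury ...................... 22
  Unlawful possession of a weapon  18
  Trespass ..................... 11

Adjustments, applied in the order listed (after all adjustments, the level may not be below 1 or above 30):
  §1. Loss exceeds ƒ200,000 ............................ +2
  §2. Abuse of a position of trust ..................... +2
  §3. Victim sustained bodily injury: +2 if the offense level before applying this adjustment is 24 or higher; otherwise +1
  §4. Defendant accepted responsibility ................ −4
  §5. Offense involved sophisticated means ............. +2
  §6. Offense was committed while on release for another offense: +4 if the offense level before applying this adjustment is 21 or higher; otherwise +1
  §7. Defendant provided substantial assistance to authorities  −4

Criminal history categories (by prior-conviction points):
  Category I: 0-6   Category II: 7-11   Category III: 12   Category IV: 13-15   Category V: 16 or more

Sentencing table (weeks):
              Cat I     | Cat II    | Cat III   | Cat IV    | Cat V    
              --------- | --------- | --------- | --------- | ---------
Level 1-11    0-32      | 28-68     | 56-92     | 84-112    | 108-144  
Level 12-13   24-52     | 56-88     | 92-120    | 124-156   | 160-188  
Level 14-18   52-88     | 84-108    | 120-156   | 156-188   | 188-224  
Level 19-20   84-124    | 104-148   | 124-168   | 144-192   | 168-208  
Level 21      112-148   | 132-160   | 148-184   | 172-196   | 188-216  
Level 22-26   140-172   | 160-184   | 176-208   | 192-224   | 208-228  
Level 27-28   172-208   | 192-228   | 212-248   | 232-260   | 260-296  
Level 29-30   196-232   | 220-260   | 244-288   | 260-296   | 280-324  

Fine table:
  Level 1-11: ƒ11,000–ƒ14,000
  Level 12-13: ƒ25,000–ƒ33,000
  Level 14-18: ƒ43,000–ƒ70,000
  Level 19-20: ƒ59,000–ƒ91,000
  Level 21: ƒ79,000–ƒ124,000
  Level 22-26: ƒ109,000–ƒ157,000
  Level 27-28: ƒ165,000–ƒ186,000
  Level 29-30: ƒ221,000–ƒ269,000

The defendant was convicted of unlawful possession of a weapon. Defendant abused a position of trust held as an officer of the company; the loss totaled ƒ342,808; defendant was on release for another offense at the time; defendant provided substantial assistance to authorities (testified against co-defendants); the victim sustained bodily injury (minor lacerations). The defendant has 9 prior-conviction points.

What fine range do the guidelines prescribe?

ƒ109,000–ƒ157,000

Base offense level for unlawful possession of a weapon: 18.
§1 applies: 18 + 2 = 20.
§2 applies: 20 + 2 = 22.
§3 applies (level before this adjustment is 22 < 24, so +1): 22 + 1 = 23.
§6 applies (level before this adjustment is 23 ≥ 21, so +4): 23 + 4 = 27.
§7 applies: 27 − 4 = 23.
Final offense level: 23.
Level 23 falls in the 22-26 band.
Fine table: Level 22-26 → ƒ109,000–ƒ157,000.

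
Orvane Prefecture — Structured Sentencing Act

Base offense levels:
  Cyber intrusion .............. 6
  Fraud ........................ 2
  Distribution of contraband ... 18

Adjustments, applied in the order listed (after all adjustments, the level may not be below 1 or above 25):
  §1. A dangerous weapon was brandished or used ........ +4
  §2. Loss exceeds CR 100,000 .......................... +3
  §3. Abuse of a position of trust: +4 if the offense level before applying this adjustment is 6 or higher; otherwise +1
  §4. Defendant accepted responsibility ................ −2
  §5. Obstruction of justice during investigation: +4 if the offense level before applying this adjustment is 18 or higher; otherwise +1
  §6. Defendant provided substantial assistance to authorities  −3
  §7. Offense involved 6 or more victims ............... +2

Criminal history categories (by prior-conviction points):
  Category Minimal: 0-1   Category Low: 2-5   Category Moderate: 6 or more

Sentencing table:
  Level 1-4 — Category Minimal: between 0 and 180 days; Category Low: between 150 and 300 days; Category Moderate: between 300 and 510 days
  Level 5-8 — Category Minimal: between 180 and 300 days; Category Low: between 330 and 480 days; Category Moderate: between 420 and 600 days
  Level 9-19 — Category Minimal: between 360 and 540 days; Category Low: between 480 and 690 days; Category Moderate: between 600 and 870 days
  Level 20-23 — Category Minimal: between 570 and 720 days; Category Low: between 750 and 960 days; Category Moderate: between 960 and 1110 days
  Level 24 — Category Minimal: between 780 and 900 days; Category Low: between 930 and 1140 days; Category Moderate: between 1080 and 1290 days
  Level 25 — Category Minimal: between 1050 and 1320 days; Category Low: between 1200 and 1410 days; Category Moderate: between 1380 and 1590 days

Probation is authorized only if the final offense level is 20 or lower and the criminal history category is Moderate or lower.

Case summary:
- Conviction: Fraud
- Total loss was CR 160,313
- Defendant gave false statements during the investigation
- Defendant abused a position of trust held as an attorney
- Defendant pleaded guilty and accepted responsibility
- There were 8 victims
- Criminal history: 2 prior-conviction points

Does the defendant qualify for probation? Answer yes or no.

Base offense level for fraud: 2.
§2 applies: 2 + 3 = 5.
§3 applies (level before this adjustment is 5 < 6, so +1): 5 + 1 = 6.
§4 applies: 6 − 2 = 4.
§5 applies (level before this adjustment is 4 < 18, so +1): 4 + 1 = 5.
§6 does not apply.
§7 applies: 5 + 2 = 7.
Final offense level: 7.
Criminal history: 2 prior points → Category Low (2-5).
Level 7 falls in the 5-8 band.
Grid: Level 5-8 × Category Low = 330-480 days.
Probation check: level 7 ≤ 20 and category Low ≤ Moderate → eligible.

Yes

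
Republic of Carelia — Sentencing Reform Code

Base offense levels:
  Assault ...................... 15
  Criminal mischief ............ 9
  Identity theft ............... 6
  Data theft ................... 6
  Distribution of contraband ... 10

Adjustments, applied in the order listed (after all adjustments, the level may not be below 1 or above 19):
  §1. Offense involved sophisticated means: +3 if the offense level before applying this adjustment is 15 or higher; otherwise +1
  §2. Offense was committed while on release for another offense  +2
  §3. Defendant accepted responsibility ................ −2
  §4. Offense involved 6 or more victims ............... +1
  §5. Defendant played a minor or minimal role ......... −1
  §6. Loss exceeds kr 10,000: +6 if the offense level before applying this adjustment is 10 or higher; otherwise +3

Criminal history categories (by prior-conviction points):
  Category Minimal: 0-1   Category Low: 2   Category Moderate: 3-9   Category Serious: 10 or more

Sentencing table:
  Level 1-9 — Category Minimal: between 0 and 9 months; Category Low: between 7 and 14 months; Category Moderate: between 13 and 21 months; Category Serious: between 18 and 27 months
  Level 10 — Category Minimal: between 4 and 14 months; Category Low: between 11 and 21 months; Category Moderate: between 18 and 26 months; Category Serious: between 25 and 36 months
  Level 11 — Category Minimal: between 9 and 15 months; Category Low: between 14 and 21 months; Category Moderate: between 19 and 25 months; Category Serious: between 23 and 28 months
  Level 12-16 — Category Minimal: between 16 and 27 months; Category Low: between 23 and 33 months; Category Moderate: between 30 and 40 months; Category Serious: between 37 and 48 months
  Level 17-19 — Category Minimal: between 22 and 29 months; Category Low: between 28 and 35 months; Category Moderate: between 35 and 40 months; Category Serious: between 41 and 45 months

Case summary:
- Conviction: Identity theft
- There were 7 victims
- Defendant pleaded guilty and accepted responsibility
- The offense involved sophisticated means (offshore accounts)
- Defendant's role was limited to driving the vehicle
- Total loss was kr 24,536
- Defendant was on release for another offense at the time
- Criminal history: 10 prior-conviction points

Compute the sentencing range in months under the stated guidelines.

25-36 months

Base offense level for identity theft: 6.
§1 applies (level before this adjustment is 6 < 15, so +1): 6 + 1 = 7.
§2 applies: 7 + 2 = 9.
§3 applies: 9 − 2 = 7.
§4 applies: 7 + 1 = 8.
§5 applies: 8 − 1 = 7.
§6 applies (level before this adjustment is 7 < 10, so +3): 7 + 3 = 10.
Final offense level: 10.
Criminal history: 10 prior points → Category Serious (10+).
Level 10 falls in the 10 band.
Grid: Level 10 × Category Serious = 25-36 months.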